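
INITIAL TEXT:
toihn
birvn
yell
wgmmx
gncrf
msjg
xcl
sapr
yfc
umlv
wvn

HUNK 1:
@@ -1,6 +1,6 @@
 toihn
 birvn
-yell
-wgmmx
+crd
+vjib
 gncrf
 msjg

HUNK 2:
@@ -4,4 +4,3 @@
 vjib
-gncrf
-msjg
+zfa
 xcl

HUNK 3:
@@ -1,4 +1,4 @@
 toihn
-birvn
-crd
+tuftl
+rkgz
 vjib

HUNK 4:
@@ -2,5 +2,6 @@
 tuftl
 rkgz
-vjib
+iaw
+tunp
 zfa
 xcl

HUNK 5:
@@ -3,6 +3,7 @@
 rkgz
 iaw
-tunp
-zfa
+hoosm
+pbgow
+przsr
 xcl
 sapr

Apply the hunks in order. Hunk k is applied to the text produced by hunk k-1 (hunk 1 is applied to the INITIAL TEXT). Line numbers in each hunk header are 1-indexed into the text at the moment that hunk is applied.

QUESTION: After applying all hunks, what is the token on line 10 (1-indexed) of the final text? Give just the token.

Answer: yfc

Derivation:
Hunk 1: at line 1 remove [yell,wgmmx] add [crd,vjib] -> 11 lines: toihn birvn crd vjib gncrf msjg xcl sapr yfc umlv wvn
Hunk 2: at line 4 remove [gncrf,msjg] add [zfa] -> 10 lines: toihn birvn crd vjib zfa xcl sapr yfc umlv wvn
Hunk 3: at line 1 remove [birvn,crd] add [tuftl,rkgz] -> 10 lines: toihn tuftl rkgz vjib zfa xcl sapr yfc umlv wvn
Hunk 4: at line 2 remove [vjib] add [iaw,tunp] -> 11 lines: toihn tuftl rkgz iaw tunp zfa xcl sapr yfc umlv wvn
Hunk 5: at line 3 remove [tunp,zfa] add [hoosm,pbgow,przsr] -> 12 lines: toihn tuftl rkgz iaw hoosm pbgow przsr xcl sapr yfc umlv wvn
Final line 10: yfc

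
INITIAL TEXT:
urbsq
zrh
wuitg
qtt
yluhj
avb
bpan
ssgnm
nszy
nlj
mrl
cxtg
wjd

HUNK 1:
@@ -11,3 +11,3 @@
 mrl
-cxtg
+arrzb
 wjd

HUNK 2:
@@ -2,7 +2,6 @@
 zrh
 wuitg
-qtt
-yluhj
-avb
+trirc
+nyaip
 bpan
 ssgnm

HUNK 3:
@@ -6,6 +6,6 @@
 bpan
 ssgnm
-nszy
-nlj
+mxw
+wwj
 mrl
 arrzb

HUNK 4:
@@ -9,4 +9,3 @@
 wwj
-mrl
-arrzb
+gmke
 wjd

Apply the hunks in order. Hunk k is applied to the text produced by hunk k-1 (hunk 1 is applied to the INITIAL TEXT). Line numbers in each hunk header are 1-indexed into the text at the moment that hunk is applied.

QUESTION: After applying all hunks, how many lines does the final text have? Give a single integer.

Answer: 11

Derivation:
Hunk 1: at line 11 remove [cxtg] add [arrzb] -> 13 lines: urbsq zrh wuitg qtt yluhj avb bpan ssgnm nszy nlj mrl arrzb wjd
Hunk 2: at line 2 remove [qtt,yluhj,avb] add [trirc,nyaip] -> 12 lines: urbsq zrh wuitg trirc nyaip bpan ssgnm nszy nlj mrl arrzb wjd
Hunk 3: at line 6 remove [nszy,nlj] add [mxw,wwj] -> 12 lines: urbsq zrh wuitg trirc nyaip bpan ssgnm mxw wwj mrl arrzb wjd
Hunk 4: at line 9 remove [mrl,arrzb] add [gmke] -> 11 lines: urbsq zrh wuitg trirc nyaip bpan ssgnm mxw wwj gmke wjd
Final line count: 11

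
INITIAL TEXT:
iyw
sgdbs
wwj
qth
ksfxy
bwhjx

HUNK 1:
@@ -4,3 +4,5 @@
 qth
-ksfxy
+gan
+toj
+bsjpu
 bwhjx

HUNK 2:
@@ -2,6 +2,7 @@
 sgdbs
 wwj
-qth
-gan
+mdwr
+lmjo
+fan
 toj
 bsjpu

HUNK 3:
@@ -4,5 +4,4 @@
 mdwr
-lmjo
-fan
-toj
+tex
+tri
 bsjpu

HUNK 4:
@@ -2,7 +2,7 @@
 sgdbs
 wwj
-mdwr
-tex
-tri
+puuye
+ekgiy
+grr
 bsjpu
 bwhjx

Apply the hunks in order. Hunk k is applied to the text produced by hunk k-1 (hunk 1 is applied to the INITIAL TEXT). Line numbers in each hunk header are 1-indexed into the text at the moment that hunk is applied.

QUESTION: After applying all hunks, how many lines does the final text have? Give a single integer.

Hunk 1: at line 4 remove [ksfxy] add [gan,toj,bsjpu] -> 8 lines: iyw sgdbs wwj qth gan toj bsjpu bwhjx
Hunk 2: at line 2 remove [qth,gan] add [mdwr,lmjo,fan] -> 9 lines: iyw sgdbs wwj mdwr lmjo fan toj bsjpu bwhjx
Hunk 3: at line 4 remove [lmjo,fan,toj] add [tex,tri] -> 8 lines: iyw sgdbs wwj mdwr tex tri bsjpu bwhjx
Hunk 4: at line 2 remove [mdwr,tex,tri] add [puuye,ekgiy,grr] -> 8 lines: iyw sgdbs wwj puuye ekgiy grr bsjpu bwhjx
Final line count: 8

Answer: 8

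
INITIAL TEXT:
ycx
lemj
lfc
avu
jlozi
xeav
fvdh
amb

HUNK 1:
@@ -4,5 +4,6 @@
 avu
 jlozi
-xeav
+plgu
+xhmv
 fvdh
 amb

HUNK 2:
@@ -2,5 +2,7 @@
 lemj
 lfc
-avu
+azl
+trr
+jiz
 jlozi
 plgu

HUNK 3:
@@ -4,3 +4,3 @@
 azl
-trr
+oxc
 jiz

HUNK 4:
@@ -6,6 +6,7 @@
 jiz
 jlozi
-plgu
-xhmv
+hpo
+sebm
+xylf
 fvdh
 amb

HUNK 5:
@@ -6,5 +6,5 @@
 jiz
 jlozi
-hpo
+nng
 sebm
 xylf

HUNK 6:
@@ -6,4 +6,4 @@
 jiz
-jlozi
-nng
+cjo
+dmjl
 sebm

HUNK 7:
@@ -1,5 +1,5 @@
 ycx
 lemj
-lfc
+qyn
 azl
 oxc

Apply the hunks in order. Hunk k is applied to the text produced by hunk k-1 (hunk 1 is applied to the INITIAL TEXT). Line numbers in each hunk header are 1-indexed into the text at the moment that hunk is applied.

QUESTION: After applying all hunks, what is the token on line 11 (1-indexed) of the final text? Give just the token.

Hunk 1: at line 4 remove [xeav] add [plgu,xhmv] -> 9 lines: ycx lemj lfc avu jlozi plgu xhmv fvdh amb
Hunk 2: at line 2 remove [avu] add [azl,trr,jiz] -> 11 lines: ycx lemj lfc azl trr jiz jlozi plgu xhmv fvdh amb
Hunk 3: at line 4 remove [trr] add [oxc] -> 11 lines: ycx lemj lfc azl oxc jiz jlozi plgu xhmv fvdh amb
Hunk 4: at line 6 remove [plgu,xhmv] add [hpo,sebm,xylf] -> 12 lines: ycx lemj lfc azl oxc jiz jlozi hpo sebm xylf fvdh amb
Hunk 5: at line 6 remove [hpo] add [nng] -> 12 lines: ycx lemj lfc azl oxc jiz jlozi nng sebm xylf fvdh amb
Hunk 6: at line 6 remove [jlozi,nng] add [cjo,dmjl] -> 12 lines: ycx lemj lfc azl oxc jiz cjo dmjl sebm xylf fvdh amb
Hunk 7: at line 1 remove [lfc] add [qyn] -> 12 lines: ycx lemj qyn azl oxc jiz cjo dmjl sebm xylf fvdh amb
Final line 11: fvdh

Answer: fvdh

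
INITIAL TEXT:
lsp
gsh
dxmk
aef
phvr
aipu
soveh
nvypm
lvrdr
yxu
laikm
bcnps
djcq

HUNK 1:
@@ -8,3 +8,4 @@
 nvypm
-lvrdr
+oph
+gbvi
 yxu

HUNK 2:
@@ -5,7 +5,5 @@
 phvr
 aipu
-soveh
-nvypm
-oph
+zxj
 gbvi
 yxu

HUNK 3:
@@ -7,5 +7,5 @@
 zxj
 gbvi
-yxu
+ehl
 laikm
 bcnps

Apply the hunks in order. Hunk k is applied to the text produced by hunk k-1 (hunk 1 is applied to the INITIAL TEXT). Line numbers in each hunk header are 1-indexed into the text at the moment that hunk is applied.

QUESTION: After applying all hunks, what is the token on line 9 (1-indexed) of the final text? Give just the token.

Answer: ehl

Derivation:
Hunk 1: at line 8 remove [lvrdr] add [oph,gbvi] -> 14 lines: lsp gsh dxmk aef phvr aipu soveh nvypm oph gbvi yxu laikm bcnps djcq
Hunk 2: at line 5 remove [soveh,nvypm,oph] add [zxj] -> 12 lines: lsp gsh dxmk aef phvr aipu zxj gbvi yxu laikm bcnps djcq
Hunk 3: at line 7 remove [yxu] add [ehl] -> 12 lines: lsp gsh dxmk aef phvr aipu zxj gbvi ehl laikm bcnps djcq
Final line 9: ehl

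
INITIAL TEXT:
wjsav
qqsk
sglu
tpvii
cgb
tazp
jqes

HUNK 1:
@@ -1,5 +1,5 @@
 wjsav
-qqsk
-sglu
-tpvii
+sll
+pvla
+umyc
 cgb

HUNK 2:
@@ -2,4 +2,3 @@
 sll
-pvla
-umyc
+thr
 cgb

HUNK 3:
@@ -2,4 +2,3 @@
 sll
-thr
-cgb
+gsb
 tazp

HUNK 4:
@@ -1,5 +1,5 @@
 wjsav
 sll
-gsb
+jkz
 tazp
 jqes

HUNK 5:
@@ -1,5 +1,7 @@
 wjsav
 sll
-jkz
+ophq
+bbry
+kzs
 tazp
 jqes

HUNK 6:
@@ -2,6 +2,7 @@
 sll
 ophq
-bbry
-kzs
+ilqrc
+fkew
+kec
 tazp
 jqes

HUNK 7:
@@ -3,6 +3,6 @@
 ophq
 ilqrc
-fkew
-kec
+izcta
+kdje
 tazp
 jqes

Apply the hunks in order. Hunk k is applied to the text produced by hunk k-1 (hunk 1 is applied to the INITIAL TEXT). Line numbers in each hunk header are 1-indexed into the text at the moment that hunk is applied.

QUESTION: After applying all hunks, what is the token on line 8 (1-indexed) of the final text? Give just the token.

Answer: jqes

Derivation:
Hunk 1: at line 1 remove [qqsk,sglu,tpvii] add [sll,pvla,umyc] -> 7 lines: wjsav sll pvla umyc cgb tazp jqes
Hunk 2: at line 2 remove [pvla,umyc] add [thr] -> 6 lines: wjsav sll thr cgb tazp jqes
Hunk 3: at line 2 remove [thr,cgb] add [gsb] -> 5 lines: wjsav sll gsb tazp jqes
Hunk 4: at line 1 remove [gsb] add [jkz] -> 5 lines: wjsav sll jkz tazp jqes
Hunk 5: at line 1 remove [jkz] add [ophq,bbry,kzs] -> 7 lines: wjsav sll ophq bbry kzs tazp jqes
Hunk 6: at line 2 remove [bbry,kzs] add [ilqrc,fkew,kec] -> 8 lines: wjsav sll ophq ilqrc fkew kec tazp jqes
Hunk 7: at line 3 remove [fkew,kec] add [izcta,kdje] -> 8 lines: wjsav sll ophq ilqrc izcta kdje tazp jqes
Final line 8: jqes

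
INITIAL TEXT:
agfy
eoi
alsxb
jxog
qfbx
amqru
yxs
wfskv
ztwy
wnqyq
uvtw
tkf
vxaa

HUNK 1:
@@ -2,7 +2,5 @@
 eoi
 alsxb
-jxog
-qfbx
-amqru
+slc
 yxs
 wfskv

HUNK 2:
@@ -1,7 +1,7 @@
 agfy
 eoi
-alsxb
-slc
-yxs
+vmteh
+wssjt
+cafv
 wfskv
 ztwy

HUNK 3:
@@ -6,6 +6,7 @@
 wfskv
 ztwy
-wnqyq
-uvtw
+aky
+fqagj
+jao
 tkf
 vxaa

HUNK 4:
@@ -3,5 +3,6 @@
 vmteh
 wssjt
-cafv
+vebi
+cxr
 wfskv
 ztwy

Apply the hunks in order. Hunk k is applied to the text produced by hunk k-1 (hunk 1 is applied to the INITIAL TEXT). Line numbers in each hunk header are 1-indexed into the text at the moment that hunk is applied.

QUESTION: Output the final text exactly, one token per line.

Answer: agfy
eoi
vmteh
wssjt
vebi
cxr
wfskv
ztwy
aky
fqagj
jao
tkf
vxaa

Derivation:
Hunk 1: at line 2 remove [jxog,qfbx,amqru] add [slc] -> 11 lines: agfy eoi alsxb slc yxs wfskv ztwy wnqyq uvtw tkf vxaa
Hunk 2: at line 1 remove [alsxb,slc,yxs] add [vmteh,wssjt,cafv] -> 11 lines: agfy eoi vmteh wssjt cafv wfskv ztwy wnqyq uvtw tkf vxaa
Hunk 3: at line 6 remove [wnqyq,uvtw] add [aky,fqagj,jao] -> 12 lines: agfy eoi vmteh wssjt cafv wfskv ztwy aky fqagj jao tkf vxaa
Hunk 4: at line 3 remove [cafv] add [vebi,cxr] -> 13 lines: agfy eoi vmteh wssjt vebi cxr wfskv ztwy aky fqagj jao tkf vxaa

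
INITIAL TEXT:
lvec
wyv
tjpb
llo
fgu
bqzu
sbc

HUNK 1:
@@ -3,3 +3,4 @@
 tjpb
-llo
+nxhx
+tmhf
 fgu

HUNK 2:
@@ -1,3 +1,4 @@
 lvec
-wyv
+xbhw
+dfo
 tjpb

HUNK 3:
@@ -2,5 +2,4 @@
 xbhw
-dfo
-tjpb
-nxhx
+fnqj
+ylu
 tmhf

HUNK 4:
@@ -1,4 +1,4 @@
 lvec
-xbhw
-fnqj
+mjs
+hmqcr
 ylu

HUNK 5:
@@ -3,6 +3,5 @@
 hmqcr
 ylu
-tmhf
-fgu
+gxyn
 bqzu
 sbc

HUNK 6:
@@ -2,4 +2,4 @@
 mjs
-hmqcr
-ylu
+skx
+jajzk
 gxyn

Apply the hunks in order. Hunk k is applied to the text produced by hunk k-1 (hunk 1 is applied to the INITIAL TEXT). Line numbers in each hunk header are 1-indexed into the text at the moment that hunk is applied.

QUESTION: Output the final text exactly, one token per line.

Hunk 1: at line 3 remove [llo] add [nxhx,tmhf] -> 8 lines: lvec wyv tjpb nxhx tmhf fgu bqzu sbc
Hunk 2: at line 1 remove [wyv] add [xbhw,dfo] -> 9 lines: lvec xbhw dfo tjpb nxhx tmhf fgu bqzu sbc
Hunk 3: at line 2 remove [dfo,tjpb,nxhx] add [fnqj,ylu] -> 8 lines: lvec xbhw fnqj ylu tmhf fgu bqzu sbc
Hunk 4: at line 1 remove [xbhw,fnqj] add [mjs,hmqcr] -> 8 lines: lvec mjs hmqcr ylu tmhf fgu bqzu sbc
Hunk 5: at line 3 remove [tmhf,fgu] add [gxyn] -> 7 lines: lvec mjs hmqcr ylu gxyn bqzu sbc
Hunk 6: at line 2 remove [hmqcr,ylu] add [skx,jajzk] -> 7 lines: lvec mjs skx jajzk gxyn bqzu sbc

Answer: lvec
mjs
skx
jajzk
gxyn
bqzu
sbc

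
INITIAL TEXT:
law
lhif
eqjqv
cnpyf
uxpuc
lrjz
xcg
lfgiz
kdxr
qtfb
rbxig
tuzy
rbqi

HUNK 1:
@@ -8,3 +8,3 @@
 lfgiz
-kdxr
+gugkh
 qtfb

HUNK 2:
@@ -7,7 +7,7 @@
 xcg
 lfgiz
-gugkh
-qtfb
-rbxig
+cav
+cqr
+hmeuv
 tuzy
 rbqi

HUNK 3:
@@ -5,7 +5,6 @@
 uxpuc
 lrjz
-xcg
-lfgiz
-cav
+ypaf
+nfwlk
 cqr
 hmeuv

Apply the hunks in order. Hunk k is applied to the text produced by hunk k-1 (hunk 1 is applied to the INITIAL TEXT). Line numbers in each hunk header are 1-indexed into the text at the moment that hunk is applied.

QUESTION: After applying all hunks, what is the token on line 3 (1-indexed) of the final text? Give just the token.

Hunk 1: at line 8 remove [kdxr] add [gugkh] -> 13 lines: law lhif eqjqv cnpyf uxpuc lrjz xcg lfgiz gugkh qtfb rbxig tuzy rbqi
Hunk 2: at line 7 remove [gugkh,qtfb,rbxig] add [cav,cqr,hmeuv] -> 13 lines: law lhif eqjqv cnpyf uxpuc lrjz xcg lfgiz cav cqr hmeuv tuzy rbqi
Hunk 3: at line 5 remove [xcg,lfgiz,cav] add [ypaf,nfwlk] -> 12 lines: law lhif eqjqv cnpyf uxpuc lrjz ypaf nfwlk cqr hmeuv tuzy rbqi
Final line 3: eqjqv

Answer: eqjqv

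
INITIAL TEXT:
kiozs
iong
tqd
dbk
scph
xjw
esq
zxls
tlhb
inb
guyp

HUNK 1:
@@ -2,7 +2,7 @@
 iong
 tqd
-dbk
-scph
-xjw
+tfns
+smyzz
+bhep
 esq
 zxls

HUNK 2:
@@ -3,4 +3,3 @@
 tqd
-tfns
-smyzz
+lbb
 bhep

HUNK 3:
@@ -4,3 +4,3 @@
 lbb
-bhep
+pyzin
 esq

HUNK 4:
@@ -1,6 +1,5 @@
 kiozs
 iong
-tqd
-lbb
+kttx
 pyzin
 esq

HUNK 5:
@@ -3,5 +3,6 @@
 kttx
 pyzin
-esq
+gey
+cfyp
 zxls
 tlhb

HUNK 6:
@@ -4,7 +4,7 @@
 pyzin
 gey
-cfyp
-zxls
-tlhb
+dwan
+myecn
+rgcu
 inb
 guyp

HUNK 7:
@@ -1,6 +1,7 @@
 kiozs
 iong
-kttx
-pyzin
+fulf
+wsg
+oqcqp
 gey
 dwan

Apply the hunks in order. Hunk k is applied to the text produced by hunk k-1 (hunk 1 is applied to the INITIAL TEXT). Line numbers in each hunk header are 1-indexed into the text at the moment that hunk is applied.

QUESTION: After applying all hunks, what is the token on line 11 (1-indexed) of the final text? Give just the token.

Answer: guyp

Derivation:
Hunk 1: at line 2 remove [dbk,scph,xjw] add [tfns,smyzz,bhep] -> 11 lines: kiozs iong tqd tfns smyzz bhep esq zxls tlhb inb guyp
Hunk 2: at line 3 remove [tfns,smyzz] add [lbb] -> 10 lines: kiozs iong tqd lbb bhep esq zxls tlhb inb guyp
Hunk 3: at line 4 remove [bhep] add [pyzin] -> 10 lines: kiozs iong tqd lbb pyzin esq zxls tlhb inb guyp
Hunk 4: at line 1 remove [tqd,lbb] add [kttx] -> 9 lines: kiozs iong kttx pyzin esq zxls tlhb inb guyp
Hunk 5: at line 3 remove [esq] add [gey,cfyp] -> 10 lines: kiozs iong kttx pyzin gey cfyp zxls tlhb inb guyp
Hunk 6: at line 4 remove [cfyp,zxls,tlhb] add [dwan,myecn,rgcu] -> 10 lines: kiozs iong kttx pyzin gey dwan myecn rgcu inb guyp
Hunk 7: at line 1 remove [kttx,pyzin] add [fulf,wsg,oqcqp] -> 11 lines: kiozs iong fulf wsg oqcqp gey dwan myecn rgcu inb guyp
Final line 11: guyp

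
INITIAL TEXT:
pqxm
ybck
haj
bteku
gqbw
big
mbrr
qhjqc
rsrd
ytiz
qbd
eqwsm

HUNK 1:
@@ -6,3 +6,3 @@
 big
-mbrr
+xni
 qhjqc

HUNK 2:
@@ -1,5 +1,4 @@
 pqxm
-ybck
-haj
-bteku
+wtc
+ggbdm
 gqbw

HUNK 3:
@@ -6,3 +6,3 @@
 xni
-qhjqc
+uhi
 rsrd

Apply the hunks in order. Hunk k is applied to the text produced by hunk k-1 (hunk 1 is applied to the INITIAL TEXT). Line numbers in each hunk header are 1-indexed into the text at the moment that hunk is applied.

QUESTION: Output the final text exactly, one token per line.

Answer: pqxm
wtc
ggbdm
gqbw
big
xni
uhi
rsrd
ytiz
qbd
eqwsm

Derivation:
Hunk 1: at line 6 remove [mbrr] add [xni] -> 12 lines: pqxm ybck haj bteku gqbw big xni qhjqc rsrd ytiz qbd eqwsm
Hunk 2: at line 1 remove [ybck,haj,bteku] add [wtc,ggbdm] -> 11 lines: pqxm wtc ggbdm gqbw big xni qhjqc rsrd ytiz qbd eqwsm
Hunk 3: at line 6 remove [qhjqc] add [uhi] -> 11 lines: pqxm wtc ggbdm gqbw big xni uhi rsrd ytiz qbd eqwsm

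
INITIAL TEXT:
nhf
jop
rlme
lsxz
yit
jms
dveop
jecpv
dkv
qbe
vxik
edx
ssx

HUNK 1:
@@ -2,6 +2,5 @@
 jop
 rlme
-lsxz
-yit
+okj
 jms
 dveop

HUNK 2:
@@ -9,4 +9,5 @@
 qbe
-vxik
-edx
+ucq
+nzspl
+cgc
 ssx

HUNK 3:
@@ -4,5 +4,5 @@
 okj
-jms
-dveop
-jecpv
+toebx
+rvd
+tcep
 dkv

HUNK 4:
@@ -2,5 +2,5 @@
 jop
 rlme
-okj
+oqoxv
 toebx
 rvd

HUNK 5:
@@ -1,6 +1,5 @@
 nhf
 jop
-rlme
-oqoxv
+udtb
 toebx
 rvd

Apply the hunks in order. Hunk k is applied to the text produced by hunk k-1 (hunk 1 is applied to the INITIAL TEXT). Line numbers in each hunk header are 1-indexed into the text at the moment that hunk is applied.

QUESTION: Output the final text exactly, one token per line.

Hunk 1: at line 2 remove [lsxz,yit] add [okj] -> 12 lines: nhf jop rlme okj jms dveop jecpv dkv qbe vxik edx ssx
Hunk 2: at line 9 remove [vxik,edx] add [ucq,nzspl,cgc] -> 13 lines: nhf jop rlme okj jms dveop jecpv dkv qbe ucq nzspl cgc ssx
Hunk 3: at line 4 remove [jms,dveop,jecpv] add [toebx,rvd,tcep] -> 13 lines: nhf jop rlme okj toebx rvd tcep dkv qbe ucq nzspl cgc ssx
Hunk 4: at line 2 remove [okj] add [oqoxv] -> 13 lines: nhf jop rlme oqoxv toebx rvd tcep dkv qbe ucq nzspl cgc ssx
Hunk 5: at line 1 remove [rlme,oqoxv] add [udtb] -> 12 lines: nhf jop udtb toebx rvd tcep dkv qbe ucq nzspl cgc ssx

Answer: nhf
jop
udtb
toebx
rvd
tcep
dkv
qbe
ucq
nzspl
cgc
ssx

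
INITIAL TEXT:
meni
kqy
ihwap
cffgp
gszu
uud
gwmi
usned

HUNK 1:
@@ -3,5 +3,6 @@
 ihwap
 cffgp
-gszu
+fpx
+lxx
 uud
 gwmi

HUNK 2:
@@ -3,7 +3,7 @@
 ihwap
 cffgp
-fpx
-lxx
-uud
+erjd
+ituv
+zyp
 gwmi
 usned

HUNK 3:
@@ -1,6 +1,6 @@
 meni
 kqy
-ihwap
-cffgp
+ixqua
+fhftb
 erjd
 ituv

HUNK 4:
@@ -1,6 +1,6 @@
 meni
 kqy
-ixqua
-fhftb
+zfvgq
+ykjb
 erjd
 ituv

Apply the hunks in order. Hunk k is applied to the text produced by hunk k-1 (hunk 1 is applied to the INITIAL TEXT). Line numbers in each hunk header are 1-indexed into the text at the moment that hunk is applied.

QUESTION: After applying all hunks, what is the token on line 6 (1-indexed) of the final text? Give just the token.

Answer: ituv

Derivation:
Hunk 1: at line 3 remove [gszu] add [fpx,lxx] -> 9 lines: meni kqy ihwap cffgp fpx lxx uud gwmi usned
Hunk 2: at line 3 remove [fpx,lxx,uud] add [erjd,ituv,zyp] -> 9 lines: meni kqy ihwap cffgp erjd ituv zyp gwmi usned
Hunk 3: at line 1 remove [ihwap,cffgp] add [ixqua,fhftb] -> 9 lines: meni kqy ixqua fhftb erjd ituv zyp gwmi usned
Hunk 4: at line 1 remove [ixqua,fhftb] add [zfvgq,ykjb] -> 9 lines: meni kqy zfvgq ykjb erjd ituv zyp gwmi usned
Final line 6: ituv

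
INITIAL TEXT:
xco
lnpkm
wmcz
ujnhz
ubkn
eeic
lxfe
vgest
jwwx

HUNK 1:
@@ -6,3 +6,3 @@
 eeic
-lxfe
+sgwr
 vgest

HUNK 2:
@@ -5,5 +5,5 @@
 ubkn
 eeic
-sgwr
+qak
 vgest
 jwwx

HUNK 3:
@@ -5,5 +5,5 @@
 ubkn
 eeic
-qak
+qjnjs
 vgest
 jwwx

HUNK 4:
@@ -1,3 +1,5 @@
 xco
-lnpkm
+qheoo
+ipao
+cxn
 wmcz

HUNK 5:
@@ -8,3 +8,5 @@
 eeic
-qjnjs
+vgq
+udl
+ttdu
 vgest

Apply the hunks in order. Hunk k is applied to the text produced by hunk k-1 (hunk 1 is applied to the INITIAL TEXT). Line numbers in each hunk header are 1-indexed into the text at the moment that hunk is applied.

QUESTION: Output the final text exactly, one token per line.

Answer: xco
qheoo
ipao
cxn
wmcz
ujnhz
ubkn
eeic
vgq
udl
ttdu
vgest
jwwx

Derivation:
Hunk 1: at line 6 remove [lxfe] add [sgwr] -> 9 lines: xco lnpkm wmcz ujnhz ubkn eeic sgwr vgest jwwx
Hunk 2: at line 5 remove [sgwr] add [qak] -> 9 lines: xco lnpkm wmcz ujnhz ubkn eeic qak vgest jwwx
Hunk 3: at line 5 remove [qak] add [qjnjs] -> 9 lines: xco lnpkm wmcz ujnhz ubkn eeic qjnjs vgest jwwx
Hunk 4: at line 1 remove [lnpkm] add [qheoo,ipao,cxn] -> 11 lines: xco qheoo ipao cxn wmcz ujnhz ubkn eeic qjnjs vgest jwwx
Hunk 5: at line 8 remove [qjnjs] add [vgq,udl,ttdu] -> 13 lines: xco qheoo ipao cxn wmcz ujnhz ubkn eeic vgq udl ttdu vgest jwwx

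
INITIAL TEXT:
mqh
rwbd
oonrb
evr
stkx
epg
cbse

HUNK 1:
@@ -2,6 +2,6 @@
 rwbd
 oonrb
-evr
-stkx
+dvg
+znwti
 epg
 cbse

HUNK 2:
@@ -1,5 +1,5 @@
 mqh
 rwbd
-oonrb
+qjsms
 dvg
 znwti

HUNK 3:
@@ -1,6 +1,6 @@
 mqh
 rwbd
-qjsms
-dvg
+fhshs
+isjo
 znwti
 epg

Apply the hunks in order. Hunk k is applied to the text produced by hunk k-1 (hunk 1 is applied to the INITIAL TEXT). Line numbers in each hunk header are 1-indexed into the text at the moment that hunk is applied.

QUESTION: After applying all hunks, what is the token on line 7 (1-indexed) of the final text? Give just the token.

Answer: cbse

Derivation:
Hunk 1: at line 2 remove [evr,stkx] add [dvg,znwti] -> 7 lines: mqh rwbd oonrb dvg znwti epg cbse
Hunk 2: at line 1 remove [oonrb] add [qjsms] -> 7 lines: mqh rwbd qjsms dvg znwti epg cbse
Hunk 3: at line 1 remove [qjsms,dvg] add [fhshs,isjo] -> 7 lines: mqh rwbd fhshs isjo znwti epg cbse
Final line 7: cbse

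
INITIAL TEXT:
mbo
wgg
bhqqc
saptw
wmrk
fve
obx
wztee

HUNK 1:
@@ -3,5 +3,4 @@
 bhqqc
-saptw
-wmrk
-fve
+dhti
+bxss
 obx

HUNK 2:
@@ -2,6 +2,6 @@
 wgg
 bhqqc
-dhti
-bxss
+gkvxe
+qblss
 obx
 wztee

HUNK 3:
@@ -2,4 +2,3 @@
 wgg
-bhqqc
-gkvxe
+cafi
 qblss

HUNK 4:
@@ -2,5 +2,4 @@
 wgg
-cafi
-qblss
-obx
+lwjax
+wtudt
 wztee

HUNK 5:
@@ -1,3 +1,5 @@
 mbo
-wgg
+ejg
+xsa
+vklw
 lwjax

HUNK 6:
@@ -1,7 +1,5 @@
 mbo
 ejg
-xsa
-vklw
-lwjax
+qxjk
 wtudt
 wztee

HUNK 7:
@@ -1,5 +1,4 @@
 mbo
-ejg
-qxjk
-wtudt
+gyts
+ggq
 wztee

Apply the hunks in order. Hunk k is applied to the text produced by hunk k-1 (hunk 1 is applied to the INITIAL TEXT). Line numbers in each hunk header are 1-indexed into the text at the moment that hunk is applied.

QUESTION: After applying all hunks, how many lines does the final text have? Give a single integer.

Hunk 1: at line 3 remove [saptw,wmrk,fve] add [dhti,bxss] -> 7 lines: mbo wgg bhqqc dhti bxss obx wztee
Hunk 2: at line 2 remove [dhti,bxss] add [gkvxe,qblss] -> 7 lines: mbo wgg bhqqc gkvxe qblss obx wztee
Hunk 3: at line 2 remove [bhqqc,gkvxe] add [cafi] -> 6 lines: mbo wgg cafi qblss obx wztee
Hunk 4: at line 2 remove [cafi,qblss,obx] add [lwjax,wtudt] -> 5 lines: mbo wgg lwjax wtudt wztee
Hunk 5: at line 1 remove [wgg] add [ejg,xsa,vklw] -> 7 lines: mbo ejg xsa vklw lwjax wtudt wztee
Hunk 6: at line 1 remove [xsa,vklw,lwjax] add [qxjk] -> 5 lines: mbo ejg qxjk wtudt wztee
Hunk 7: at line 1 remove [ejg,qxjk,wtudt] add [gyts,ggq] -> 4 lines: mbo gyts ggq wztee
Final line count: 4

Answer: 4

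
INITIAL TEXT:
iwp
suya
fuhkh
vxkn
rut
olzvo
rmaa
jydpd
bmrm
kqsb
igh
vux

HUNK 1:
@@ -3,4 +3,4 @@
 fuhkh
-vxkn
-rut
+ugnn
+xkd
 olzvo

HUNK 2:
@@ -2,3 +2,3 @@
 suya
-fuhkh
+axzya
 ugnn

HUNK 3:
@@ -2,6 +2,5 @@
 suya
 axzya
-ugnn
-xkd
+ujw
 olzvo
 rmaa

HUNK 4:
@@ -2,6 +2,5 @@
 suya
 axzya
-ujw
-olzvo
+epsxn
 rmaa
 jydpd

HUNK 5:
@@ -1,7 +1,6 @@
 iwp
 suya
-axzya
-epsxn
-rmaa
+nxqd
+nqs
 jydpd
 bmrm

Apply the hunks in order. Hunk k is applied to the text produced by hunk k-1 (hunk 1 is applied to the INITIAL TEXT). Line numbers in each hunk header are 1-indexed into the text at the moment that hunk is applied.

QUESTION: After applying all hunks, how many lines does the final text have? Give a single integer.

Hunk 1: at line 3 remove [vxkn,rut] add [ugnn,xkd] -> 12 lines: iwp suya fuhkh ugnn xkd olzvo rmaa jydpd bmrm kqsb igh vux
Hunk 2: at line 2 remove [fuhkh] add [axzya] -> 12 lines: iwp suya axzya ugnn xkd olzvo rmaa jydpd bmrm kqsb igh vux
Hunk 3: at line 2 remove [ugnn,xkd] add [ujw] -> 11 lines: iwp suya axzya ujw olzvo rmaa jydpd bmrm kqsb igh vux
Hunk 4: at line 2 remove [ujw,olzvo] add [epsxn] -> 10 lines: iwp suya axzya epsxn rmaa jydpd bmrm kqsb igh vux
Hunk 5: at line 1 remove [axzya,epsxn,rmaa] add [nxqd,nqs] -> 9 lines: iwp suya nxqd nqs jydpd bmrm kqsb igh vux
Final line count: 9

Answer: 9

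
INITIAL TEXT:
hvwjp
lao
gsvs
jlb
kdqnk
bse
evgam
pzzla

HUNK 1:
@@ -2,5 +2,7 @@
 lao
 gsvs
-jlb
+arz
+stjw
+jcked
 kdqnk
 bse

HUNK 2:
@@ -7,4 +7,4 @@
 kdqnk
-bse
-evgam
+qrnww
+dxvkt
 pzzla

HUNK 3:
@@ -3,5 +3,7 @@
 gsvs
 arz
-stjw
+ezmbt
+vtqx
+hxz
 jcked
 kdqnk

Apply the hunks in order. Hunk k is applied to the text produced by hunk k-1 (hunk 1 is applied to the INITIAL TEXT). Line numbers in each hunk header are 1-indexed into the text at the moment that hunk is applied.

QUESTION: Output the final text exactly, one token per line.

Hunk 1: at line 2 remove [jlb] add [arz,stjw,jcked] -> 10 lines: hvwjp lao gsvs arz stjw jcked kdqnk bse evgam pzzla
Hunk 2: at line 7 remove [bse,evgam] add [qrnww,dxvkt] -> 10 lines: hvwjp lao gsvs arz stjw jcked kdqnk qrnww dxvkt pzzla
Hunk 3: at line 3 remove [stjw] add [ezmbt,vtqx,hxz] -> 12 lines: hvwjp lao gsvs arz ezmbt vtqx hxz jcked kdqnk qrnww dxvkt pzzla

Answer: hvwjp
lao
gsvs
arz
ezmbt
vtqx
hxz
jcked
kdqnk
qrnww
dxvkt
pzzla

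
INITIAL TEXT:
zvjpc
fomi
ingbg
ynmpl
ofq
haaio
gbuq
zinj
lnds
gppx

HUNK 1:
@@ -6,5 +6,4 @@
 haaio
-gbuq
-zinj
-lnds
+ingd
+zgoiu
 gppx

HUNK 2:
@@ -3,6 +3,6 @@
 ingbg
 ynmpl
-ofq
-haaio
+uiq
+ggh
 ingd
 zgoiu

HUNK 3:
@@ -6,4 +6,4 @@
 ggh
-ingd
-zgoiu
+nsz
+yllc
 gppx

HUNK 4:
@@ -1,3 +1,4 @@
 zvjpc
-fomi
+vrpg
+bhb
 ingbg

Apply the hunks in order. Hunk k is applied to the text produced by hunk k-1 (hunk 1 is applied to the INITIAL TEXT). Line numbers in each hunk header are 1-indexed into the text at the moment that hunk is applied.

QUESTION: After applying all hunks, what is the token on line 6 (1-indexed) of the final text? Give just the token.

Answer: uiq

Derivation:
Hunk 1: at line 6 remove [gbuq,zinj,lnds] add [ingd,zgoiu] -> 9 lines: zvjpc fomi ingbg ynmpl ofq haaio ingd zgoiu gppx
Hunk 2: at line 3 remove [ofq,haaio] add [uiq,ggh] -> 9 lines: zvjpc fomi ingbg ynmpl uiq ggh ingd zgoiu gppx
Hunk 3: at line 6 remove [ingd,zgoiu] add [nsz,yllc] -> 9 lines: zvjpc fomi ingbg ynmpl uiq ggh nsz yllc gppx
Hunk 4: at line 1 remove [fomi] add [vrpg,bhb] -> 10 lines: zvjpc vrpg bhb ingbg ynmpl uiq ggh nsz yllc gppx
Final line 6: uiq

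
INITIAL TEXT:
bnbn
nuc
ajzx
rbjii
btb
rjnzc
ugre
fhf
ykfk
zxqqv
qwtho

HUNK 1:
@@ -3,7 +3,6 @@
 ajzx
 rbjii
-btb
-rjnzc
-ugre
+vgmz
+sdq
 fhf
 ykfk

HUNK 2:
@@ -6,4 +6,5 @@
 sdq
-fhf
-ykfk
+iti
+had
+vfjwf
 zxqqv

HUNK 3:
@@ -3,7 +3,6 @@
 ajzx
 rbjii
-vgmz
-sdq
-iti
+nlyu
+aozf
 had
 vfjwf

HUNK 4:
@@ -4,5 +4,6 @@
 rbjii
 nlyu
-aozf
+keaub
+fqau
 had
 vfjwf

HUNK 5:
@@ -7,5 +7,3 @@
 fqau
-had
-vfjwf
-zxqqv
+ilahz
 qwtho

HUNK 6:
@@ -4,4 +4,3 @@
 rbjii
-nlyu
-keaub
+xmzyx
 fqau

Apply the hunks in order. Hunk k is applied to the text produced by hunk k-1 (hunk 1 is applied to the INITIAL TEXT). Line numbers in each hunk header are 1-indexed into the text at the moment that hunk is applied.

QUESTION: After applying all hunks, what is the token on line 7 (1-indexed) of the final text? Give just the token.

Hunk 1: at line 3 remove [btb,rjnzc,ugre] add [vgmz,sdq] -> 10 lines: bnbn nuc ajzx rbjii vgmz sdq fhf ykfk zxqqv qwtho
Hunk 2: at line 6 remove [fhf,ykfk] add [iti,had,vfjwf] -> 11 lines: bnbn nuc ajzx rbjii vgmz sdq iti had vfjwf zxqqv qwtho
Hunk 3: at line 3 remove [vgmz,sdq,iti] add [nlyu,aozf] -> 10 lines: bnbn nuc ajzx rbjii nlyu aozf had vfjwf zxqqv qwtho
Hunk 4: at line 4 remove [aozf] add [keaub,fqau] -> 11 lines: bnbn nuc ajzx rbjii nlyu keaub fqau had vfjwf zxqqv qwtho
Hunk 5: at line 7 remove [had,vfjwf,zxqqv] add [ilahz] -> 9 lines: bnbn nuc ajzx rbjii nlyu keaub fqau ilahz qwtho
Hunk 6: at line 4 remove [nlyu,keaub] add [xmzyx] -> 8 lines: bnbn nuc ajzx rbjii xmzyx fqau ilahz qwtho
Final line 7: ilahz

Answer: ilahz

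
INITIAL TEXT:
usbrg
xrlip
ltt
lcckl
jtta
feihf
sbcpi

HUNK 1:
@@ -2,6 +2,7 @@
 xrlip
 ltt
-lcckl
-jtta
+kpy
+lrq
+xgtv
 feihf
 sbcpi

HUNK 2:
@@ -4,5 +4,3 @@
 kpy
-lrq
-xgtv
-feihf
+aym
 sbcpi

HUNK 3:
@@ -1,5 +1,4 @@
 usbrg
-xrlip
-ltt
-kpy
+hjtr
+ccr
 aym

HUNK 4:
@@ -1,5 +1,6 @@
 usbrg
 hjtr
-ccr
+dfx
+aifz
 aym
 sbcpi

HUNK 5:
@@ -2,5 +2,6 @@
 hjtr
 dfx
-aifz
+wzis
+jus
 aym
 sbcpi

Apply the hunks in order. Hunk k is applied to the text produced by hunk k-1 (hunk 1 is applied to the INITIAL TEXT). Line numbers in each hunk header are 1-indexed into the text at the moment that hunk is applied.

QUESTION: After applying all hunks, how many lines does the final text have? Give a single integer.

Answer: 7

Derivation:
Hunk 1: at line 2 remove [lcckl,jtta] add [kpy,lrq,xgtv] -> 8 lines: usbrg xrlip ltt kpy lrq xgtv feihf sbcpi
Hunk 2: at line 4 remove [lrq,xgtv,feihf] add [aym] -> 6 lines: usbrg xrlip ltt kpy aym sbcpi
Hunk 3: at line 1 remove [xrlip,ltt,kpy] add [hjtr,ccr] -> 5 lines: usbrg hjtr ccr aym sbcpi
Hunk 4: at line 1 remove [ccr] add [dfx,aifz] -> 6 lines: usbrg hjtr dfx aifz aym sbcpi
Hunk 5: at line 2 remove [aifz] add [wzis,jus] -> 7 lines: usbrg hjtr dfx wzis jus aym sbcpi
Final line count: 7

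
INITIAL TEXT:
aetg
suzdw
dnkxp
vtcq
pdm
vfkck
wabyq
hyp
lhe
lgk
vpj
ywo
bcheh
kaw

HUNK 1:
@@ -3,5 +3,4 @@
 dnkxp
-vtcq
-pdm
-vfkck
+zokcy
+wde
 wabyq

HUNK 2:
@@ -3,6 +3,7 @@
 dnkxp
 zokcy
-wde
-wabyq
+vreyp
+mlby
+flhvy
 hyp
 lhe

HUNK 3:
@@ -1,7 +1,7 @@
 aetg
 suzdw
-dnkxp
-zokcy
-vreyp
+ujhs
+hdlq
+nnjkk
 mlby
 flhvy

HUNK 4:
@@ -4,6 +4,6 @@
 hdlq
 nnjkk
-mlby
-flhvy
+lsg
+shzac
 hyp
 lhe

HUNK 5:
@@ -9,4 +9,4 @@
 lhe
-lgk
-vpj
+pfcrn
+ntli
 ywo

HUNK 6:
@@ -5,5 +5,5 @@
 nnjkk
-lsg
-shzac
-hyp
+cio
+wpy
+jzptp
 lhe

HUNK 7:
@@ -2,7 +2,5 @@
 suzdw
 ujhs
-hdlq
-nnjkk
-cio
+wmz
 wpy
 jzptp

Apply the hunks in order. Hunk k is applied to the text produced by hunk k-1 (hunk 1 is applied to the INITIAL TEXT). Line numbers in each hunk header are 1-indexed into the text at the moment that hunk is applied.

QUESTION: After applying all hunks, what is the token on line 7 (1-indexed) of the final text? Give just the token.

Answer: lhe

Derivation:
Hunk 1: at line 3 remove [vtcq,pdm,vfkck] add [zokcy,wde] -> 13 lines: aetg suzdw dnkxp zokcy wde wabyq hyp lhe lgk vpj ywo bcheh kaw
Hunk 2: at line 3 remove [wde,wabyq] add [vreyp,mlby,flhvy] -> 14 lines: aetg suzdw dnkxp zokcy vreyp mlby flhvy hyp lhe lgk vpj ywo bcheh kaw
Hunk 3: at line 1 remove [dnkxp,zokcy,vreyp] add [ujhs,hdlq,nnjkk] -> 14 lines: aetg suzdw ujhs hdlq nnjkk mlby flhvy hyp lhe lgk vpj ywo bcheh kaw
Hunk 4: at line 4 remove [mlby,flhvy] add [lsg,shzac] -> 14 lines: aetg suzdw ujhs hdlq nnjkk lsg shzac hyp lhe lgk vpj ywo bcheh kaw
Hunk 5: at line 9 remove [lgk,vpj] add [pfcrn,ntli] -> 14 lines: aetg suzdw ujhs hdlq nnjkk lsg shzac hyp lhe pfcrn ntli ywo bcheh kaw
Hunk 6: at line 5 remove [lsg,shzac,hyp] add [cio,wpy,jzptp] -> 14 lines: aetg suzdw ujhs hdlq nnjkk cio wpy jzptp lhe pfcrn ntli ywo bcheh kaw
Hunk 7: at line 2 remove [hdlq,nnjkk,cio] add [wmz] -> 12 lines: aetg suzdw ujhs wmz wpy jzptp lhe pfcrn ntli ywo bcheh kaw
Final line 7: lhe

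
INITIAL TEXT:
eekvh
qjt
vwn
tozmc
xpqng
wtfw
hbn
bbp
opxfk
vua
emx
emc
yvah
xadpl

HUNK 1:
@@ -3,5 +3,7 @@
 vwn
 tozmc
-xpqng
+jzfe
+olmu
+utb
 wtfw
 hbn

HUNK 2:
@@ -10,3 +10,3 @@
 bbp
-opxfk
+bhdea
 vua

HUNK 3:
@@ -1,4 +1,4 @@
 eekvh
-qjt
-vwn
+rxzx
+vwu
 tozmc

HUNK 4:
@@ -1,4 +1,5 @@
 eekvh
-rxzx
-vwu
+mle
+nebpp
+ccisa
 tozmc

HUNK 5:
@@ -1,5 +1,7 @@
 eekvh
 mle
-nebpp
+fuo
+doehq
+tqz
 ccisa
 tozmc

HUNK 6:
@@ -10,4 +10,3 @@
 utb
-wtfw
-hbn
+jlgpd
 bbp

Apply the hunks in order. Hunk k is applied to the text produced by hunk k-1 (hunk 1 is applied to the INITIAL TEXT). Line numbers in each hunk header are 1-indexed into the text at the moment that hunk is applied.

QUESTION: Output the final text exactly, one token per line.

Hunk 1: at line 3 remove [xpqng] add [jzfe,olmu,utb] -> 16 lines: eekvh qjt vwn tozmc jzfe olmu utb wtfw hbn bbp opxfk vua emx emc yvah xadpl
Hunk 2: at line 10 remove [opxfk] add [bhdea] -> 16 lines: eekvh qjt vwn tozmc jzfe olmu utb wtfw hbn bbp bhdea vua emx emc yvah xadpl
Hunk 3: at line 1 remove [qjt,vwn] add [rxzx,vwu] -> 16 lines: eekvh rxzx vwu tozmc jzfe olmu utb wtfw hbn bbp bhdea vua emx emc yvah xadpl
Hunk 4: at line 1 remove [rxzx,vwu] add [mle,nebpp,ccisa] -> 17 lines: eekvh mle nebpp ccisa tozmc jzfe olmu utb wtfw hbn bbp bhdea vua emx emc yvah xadpl
Hunk 5: at line 1 remove [nebpp] add [fuo,doehq,tqz] -> 19 lines: eekvh mle fuo doehq tqz ccisa tozmc jzfe olmu utb wtfw hbn bbp bhdea vua emx emc yvah xadpl
Hunk 6: at line 10 remove [wtfw,hbn] add [jlgpd] -> 18 lines: eekvh mle fuo doehq tqz ccisa tozmc jzfe olmu utb jlgpd bbp bhdea vua emx emc yvah xadpl

Answer: eekvh
mle
fuo
doehq
tqz
ccisa
tozmc
jzfe
olmu
utb
jlgpd
bbp
bhdea
vua
emx
emc
yvah
xadpl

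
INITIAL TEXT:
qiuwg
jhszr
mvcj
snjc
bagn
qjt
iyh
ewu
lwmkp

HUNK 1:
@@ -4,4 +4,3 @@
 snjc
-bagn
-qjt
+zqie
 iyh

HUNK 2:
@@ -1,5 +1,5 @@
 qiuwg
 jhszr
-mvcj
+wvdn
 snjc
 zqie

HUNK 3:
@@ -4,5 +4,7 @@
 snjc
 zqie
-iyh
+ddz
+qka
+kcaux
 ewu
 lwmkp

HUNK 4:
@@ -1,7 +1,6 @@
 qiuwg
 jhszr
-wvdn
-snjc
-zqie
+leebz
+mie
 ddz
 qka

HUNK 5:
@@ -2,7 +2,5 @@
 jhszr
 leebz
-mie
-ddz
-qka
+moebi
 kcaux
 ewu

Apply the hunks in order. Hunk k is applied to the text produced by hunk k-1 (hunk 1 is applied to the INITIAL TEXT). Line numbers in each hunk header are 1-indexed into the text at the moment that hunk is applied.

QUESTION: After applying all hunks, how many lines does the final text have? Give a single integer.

Hunk 1: at line 4 remove [bagn,qjt] add [zqie] -> 8 lines: qiuwg jhszr mvcj snjc zqie iyh ewu lwmkp
Hunk 2: at line 1 remove [mvcj] add [wvdn] -> 8 lines: qiuwg jhszr wvdn snjc zqie iyh ewu lwmkp
Hunk 3: at line 4 remove [iyh] add [ddz,qka,kcaux] -> 10 lines: qiuwg jhszr wvdn snjc zqie ddz qka kcaux ewu lwmkp
Hunk 4: at line 1 remove [wvdn,snjc,zqie] add [leebz,mie] -> 9 lines: qiuwg jhszr leebz mie ddz qka kcaux ewu lwmkp
Hunk 5: at line 2 remove [mie,ddz,qka] add [moebi] -> 7 lines: qiuwg jhszr leebz moebi kcaux ewu lwmkp
Final line count: 7

Answer: 7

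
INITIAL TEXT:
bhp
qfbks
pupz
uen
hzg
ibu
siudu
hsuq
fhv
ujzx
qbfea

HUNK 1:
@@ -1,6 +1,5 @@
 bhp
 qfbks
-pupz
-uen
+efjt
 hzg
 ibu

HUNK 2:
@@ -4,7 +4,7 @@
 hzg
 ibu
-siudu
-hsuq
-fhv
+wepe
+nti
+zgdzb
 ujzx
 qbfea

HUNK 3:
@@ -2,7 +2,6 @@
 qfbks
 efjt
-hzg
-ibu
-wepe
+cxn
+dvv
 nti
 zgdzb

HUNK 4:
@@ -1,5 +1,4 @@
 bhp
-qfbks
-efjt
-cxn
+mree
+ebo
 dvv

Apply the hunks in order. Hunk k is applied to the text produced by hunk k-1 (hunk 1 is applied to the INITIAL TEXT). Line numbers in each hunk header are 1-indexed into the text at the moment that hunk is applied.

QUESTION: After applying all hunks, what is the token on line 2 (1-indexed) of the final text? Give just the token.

Answer: mree

Derivation:
Hunk 1: at line 1 remove [pupz,uen] add [efjt] -> 10 lines: bhp qfbks efjt hzg ibu siudu hsuq fhv ujzx qbfea
Hunk 2: at line 4 remove [siudu,hsuq,fhv] add [wepe,nti,zgdzb] -> 10 lines: bhp qfbks efjt hzg ibu wepe nti zgdzb ujzx qbfea
Hunk 3: at line 2 remove [hzg,ibu,wepe] add [cxn,dvv] -> 9 lines: bhp qfbks efjt cxn dvv nti zgdzb ujzx qbfea
Hunk 4: at line 1 remove [qfbks,efjt,cxn] add [mree,ebo] -> 8 lines: bhp mree ebo dvv nti zgdzb ujzx qbfea
Final line 2: mree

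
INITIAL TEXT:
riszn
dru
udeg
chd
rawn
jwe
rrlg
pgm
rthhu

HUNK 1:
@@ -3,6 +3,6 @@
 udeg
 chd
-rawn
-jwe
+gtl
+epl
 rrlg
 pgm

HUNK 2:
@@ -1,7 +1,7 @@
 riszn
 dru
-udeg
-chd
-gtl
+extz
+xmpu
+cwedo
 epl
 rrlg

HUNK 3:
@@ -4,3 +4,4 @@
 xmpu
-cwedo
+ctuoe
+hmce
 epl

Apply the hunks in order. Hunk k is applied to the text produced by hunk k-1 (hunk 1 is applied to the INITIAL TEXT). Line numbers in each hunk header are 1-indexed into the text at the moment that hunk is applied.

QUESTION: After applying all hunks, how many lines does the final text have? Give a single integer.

Answer: 10

Derivation:
Hunk 1: at line 3 remove [rawn,jwe] add [gtl,epl] -> 9 lines: riszn dru udeg chd gtl epl rrlg pgm rthhu
Hunk 2: at line 1 remove [udeg,chd,gtl] add [extz,xmpu,cwedo] -> 9 lines: riszn dru extz xmpu cwedo epl rrlg pgm rthhu
Hunk 3: at line 4 remove [cwedo] add [ctuoe,hmce] -> 10 lines: riszn dru extz xmpu ctuoe hmce epl rrlg pgm rthhu
Final line count: 10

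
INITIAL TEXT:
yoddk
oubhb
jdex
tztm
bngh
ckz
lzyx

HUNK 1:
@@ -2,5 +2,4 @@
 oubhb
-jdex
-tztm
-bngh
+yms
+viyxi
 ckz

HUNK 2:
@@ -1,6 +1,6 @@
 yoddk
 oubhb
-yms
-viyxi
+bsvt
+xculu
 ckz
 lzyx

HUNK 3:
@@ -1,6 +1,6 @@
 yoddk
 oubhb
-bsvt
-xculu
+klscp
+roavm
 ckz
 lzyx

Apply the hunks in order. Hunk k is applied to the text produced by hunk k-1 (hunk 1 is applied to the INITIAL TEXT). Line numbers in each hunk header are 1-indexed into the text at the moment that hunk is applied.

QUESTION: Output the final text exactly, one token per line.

Hunk 1: at line 2 remove [jdex,tztm,bngh] add [yms,viyxi] -> 6 lines: yoddk oubhb yms viyxi ckz lzyx
Hunk 2: at line 1 remove [yms,viyxi] add [bsvt,xculu] -> 6 lines: yoddk oubhb bsvt xculu ckz lzyx
Hunk 3: at line 1 remove [bsvt,xculu] add [klscp,roavm] -> 6 lines: yoddk oubhb klscp roavm ckz lzyx

Answer: yoddk
oubhb
klscp
roavm
ckz
lzyx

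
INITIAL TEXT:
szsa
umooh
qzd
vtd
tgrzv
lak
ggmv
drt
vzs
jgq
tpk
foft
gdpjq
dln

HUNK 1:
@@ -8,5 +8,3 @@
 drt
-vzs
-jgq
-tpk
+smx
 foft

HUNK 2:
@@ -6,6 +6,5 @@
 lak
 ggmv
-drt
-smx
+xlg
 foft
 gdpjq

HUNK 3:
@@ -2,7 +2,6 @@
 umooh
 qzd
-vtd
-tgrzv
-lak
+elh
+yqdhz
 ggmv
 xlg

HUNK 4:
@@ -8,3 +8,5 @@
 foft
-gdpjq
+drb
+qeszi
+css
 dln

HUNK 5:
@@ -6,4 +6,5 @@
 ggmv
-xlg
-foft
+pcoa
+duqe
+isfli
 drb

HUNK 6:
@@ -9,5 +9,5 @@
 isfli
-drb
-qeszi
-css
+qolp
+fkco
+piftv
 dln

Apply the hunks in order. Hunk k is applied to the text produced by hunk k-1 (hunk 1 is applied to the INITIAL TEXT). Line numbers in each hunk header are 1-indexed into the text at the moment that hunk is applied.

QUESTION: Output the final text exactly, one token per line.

Answer: szsa
umooh
qzd
elh
yqdhz
ggmv
pcoa
duqe
isfli
qolp
fkco
piftv
dln

Derivation:
Hunk 1: at line 8 remove [vzs,jgq,tpk] add [smx] -> 12 lines: szsa umooh qzd vtd tgrzv lak ggmv drt smx foft gdpjq dln
Hunk 2: at line 6 remove [drt,smx] add [xlg] -> 11 lines: szsa umooh qzd vtd tgrzv lak ggmv xlg foft gdpjq dln
Hunk 3: at line 2 remove [vtd,tgrzv,lak] add [elh,yqdhz] -> 10 lines: szsa umooh qzd elh yqdhz ggmv xlg foft gdpjq dln
Hunk 4: at line 8 remove [gdpjq] add [drb,qeszi,css] -> 12 lines: szsa umooh qzd elh yqdhz ggmv xlg foft drb qeszi css dln
Hunk 5: at line 6 remove [xlg,foft] add [pcoa,duqe,isfli] -> 13 lines: szsa umooh qzd elh yqdhz ggmv pcoa duqe isfli drb qeszi css dln
Hunk 6: at line 9 remove [drb,qeszi,css] add [qolp,fkco,piftv] -> 13 lines: szsa umooh qzd elh yqdhz ggmv pcoa duqe isfli qolp fkco piftv dln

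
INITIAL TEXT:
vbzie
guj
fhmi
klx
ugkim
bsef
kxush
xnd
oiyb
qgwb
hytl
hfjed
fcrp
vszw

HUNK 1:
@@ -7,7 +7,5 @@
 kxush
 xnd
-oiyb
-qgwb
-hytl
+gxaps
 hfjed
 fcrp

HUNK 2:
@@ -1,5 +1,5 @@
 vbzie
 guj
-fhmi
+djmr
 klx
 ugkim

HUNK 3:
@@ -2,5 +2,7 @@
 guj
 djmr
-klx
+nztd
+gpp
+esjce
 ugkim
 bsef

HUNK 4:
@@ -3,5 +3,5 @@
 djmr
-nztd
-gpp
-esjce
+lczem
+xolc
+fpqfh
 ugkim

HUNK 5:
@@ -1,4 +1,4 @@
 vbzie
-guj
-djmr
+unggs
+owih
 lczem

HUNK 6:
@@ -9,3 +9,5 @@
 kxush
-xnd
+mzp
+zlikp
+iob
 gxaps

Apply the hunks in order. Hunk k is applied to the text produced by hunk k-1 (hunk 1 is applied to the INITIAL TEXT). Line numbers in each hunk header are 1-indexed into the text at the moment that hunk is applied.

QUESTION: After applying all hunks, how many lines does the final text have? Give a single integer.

Answer: 16

Derivation:
Hunk 1: at line 7 remove [oiyb,qgwb,hytl] add [gxaps] -> 12 lines: vbzie guj fhmi klx ugkim bsef kxush xnd gxaps hfjed fcrp vszw
Hunk 2: at line 1 remove [fhmi] add [djmr] -> 12 lines: vbzie guj djmr klx ugkim bsef kxush xnd gxaps hfjed fcrp vszw
Hunk 3: at line 2 remove [klx] add [nztd,gpp,esjce] -> 14 lines: vbzie guj djmr nztd gpp esjce ugkim bsef kxush xnd gxaps hfjed fcrp vszw
Hunk 4: at line 3 remove [nztd,gpp,esjce] add [lczem,xolc,fpqfh] -> 14 lines: vbzie guj djmr lczem xolc fpqfh ugkim bsef kxush xnd gxaps hfjed fcrp vszw
Hunk 5: at line 1 remove [guj,djmr] add [unggs,owih] -> 14 lines: vbzie unggs owih lczem xolc fpqfh ugkim bsef kxush xnd gxaps hfjed fcrp vszw
Hunk 6: at line 9 remove [xnd] add [mzp,zlikp,iob] -> 16 lines: vbzie unggs owih lczem xolc fpqfh ugkim bsef kxush mzp zlikp iob gxaps hfjed fcrp vszw
Final line count: 16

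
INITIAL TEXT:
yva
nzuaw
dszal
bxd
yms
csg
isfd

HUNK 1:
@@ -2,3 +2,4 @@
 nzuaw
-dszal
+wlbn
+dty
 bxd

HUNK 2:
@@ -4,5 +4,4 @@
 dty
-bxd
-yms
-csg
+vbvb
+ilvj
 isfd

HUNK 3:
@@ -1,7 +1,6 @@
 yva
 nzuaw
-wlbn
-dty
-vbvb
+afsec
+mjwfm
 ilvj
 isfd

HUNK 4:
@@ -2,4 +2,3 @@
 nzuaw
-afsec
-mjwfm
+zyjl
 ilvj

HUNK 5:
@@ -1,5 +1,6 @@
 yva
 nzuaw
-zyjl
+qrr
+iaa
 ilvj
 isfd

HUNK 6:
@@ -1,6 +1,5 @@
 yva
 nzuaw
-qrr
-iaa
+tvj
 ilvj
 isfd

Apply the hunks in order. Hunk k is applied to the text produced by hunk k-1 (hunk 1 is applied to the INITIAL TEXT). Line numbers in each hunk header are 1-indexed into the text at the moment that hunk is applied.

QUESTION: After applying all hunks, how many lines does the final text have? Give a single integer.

Hunk 1: at line 2 remove [dszal] add [wlbn,dty] -> 8 lines: yva nzuaw wlbn dty bxd yms csg isfd
Hunk 2: at line 4 remove [bxd,yms,csg] add [vbvb,ilvj] -> 7 lines: yva nzuaw wlbn dty vbvb ilvj isfd
Hunk 3: at line 1 remove [wlbn,dty,vbvb] add [afsec,mjwfm] -> 6 lines: yva nzuaw afsec mjwfm ilvj isfd
Hunk 4: at line 2 remove [afsec,mjwfm] add [zyjl] -> 5 lines: yva nzuaw zyjl ilvj isfd
Hunk 5: at line 1 remove [zyjl] add [qrr,iaa] -> 6 lines: yva nzuaw qrr iaa ilvj isfd
Hunk 6: at line 1 remove [qrr,iaa] add [tvj] -> 5 lines: yva nzuaw tvj ilvj isfd
Final line count: 5

Answer: 5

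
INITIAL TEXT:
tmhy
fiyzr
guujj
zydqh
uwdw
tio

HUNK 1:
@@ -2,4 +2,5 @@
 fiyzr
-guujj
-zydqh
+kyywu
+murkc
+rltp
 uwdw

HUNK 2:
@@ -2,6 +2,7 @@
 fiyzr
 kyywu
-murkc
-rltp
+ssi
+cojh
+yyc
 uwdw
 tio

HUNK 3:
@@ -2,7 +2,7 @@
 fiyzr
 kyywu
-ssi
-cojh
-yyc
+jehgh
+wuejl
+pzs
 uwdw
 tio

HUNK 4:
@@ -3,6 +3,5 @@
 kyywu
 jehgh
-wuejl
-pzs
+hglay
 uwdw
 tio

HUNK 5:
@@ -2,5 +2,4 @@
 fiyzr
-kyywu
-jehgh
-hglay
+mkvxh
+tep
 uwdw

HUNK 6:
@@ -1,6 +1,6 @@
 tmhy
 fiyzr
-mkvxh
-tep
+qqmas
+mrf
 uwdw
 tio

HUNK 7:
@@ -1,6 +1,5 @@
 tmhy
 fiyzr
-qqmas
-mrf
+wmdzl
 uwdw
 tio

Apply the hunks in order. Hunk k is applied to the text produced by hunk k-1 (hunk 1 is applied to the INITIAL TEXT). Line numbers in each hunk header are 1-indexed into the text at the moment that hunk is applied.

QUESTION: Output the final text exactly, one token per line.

Hunk 1: at line 2 remove [guujj,zydqh] add [kyywu,murkc,rltp] -> 7 lines: tmhy fiyzr kyywu murkc rltp uwdw tio
Hunk 2: at line 2 remove [murkc,rltp] add [ssi,cojh,yyc] -> 8 lines: tmhy fiyzr kyywu ssi cojh yyc uwdw tio
Hunk 3: at line 2 remove [ssi,cojh,yyc] add [jehgh,wuejl,pzs] -> 8 lines: tmhy fiyzr kyywu jehgh wuejl pzs uwdw tio
Hunk 4: at line 3 remove [wuejl,pzs] add [hglay] -> 7 lines: tmhy fiyzr kyywu jehgh hglay uwdw tio
Hunk 5: at line 2 remove [kyywu,jehgh,hglay] add [mkvxh,tep] -> 6 lines: tmhy fiyzr mkvxh tep uwdw tio
Hunk 6: at line 1 remove [mkvxh,tep] add [qqmas,mrf] -> 6 lines: tmhy fiyzr qqmas mrf uwdw tio
Hunk 7: at line 1 remove [qqmas,mrf] add [wmdzl] -> 5 lines: tmhy fiyzr wmdzl uwdw tio

Answer: tmhy
fiyzr
wmdzl
uwdw
tio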